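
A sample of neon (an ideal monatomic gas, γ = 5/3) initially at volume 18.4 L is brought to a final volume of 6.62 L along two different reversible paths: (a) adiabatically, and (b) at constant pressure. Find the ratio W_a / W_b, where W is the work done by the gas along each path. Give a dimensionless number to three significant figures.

Path (a) adiabatic: W = P₁V₁(1 − (V₁/V₂)^(γ−1))/(γ−1) → W_a/(P₁V₁) = -1.465.
Path (b) isobaric: W = P₁(V₂ − V₁) → W_b/(P₁V₁) = -0.6402.
W_a / W_b = -1.465 / -0.6402 = 2.289.

W_a / W_b ≈ 2.29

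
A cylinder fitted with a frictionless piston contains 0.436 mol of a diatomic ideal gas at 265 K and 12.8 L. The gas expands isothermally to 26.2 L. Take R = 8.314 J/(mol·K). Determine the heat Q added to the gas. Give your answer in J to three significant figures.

Isothermal ⇒ ΔU = 0, so Q = W = nRT ln(V₂/V₁).
Q = (0.436)(8.314)(265) ln(26.2/12.8) = 960.6 × 0.7163 = 688.1 J.

Q ≈ 688 J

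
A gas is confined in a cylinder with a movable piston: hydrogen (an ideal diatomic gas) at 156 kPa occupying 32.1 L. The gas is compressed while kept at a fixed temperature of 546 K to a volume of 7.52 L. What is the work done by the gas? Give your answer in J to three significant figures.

Isothermal: W = nRT ln(V₂/V₁) = P₁V₁ ln(V₂/V₁).
P₁V₁ = (156 kPa)(32.1 L) = 5008 J.
W = 5008 × ln(7.52/32.1) = 5008 × -1.451
W_by_gas = -7267 J.

W ≈ -7270 J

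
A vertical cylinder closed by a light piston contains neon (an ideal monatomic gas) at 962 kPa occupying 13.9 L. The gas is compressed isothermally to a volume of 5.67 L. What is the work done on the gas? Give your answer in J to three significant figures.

W ≈ 12000 J

Isothermal: W = nRT ln(V₂/V₁) = P₁V₁ ln(V₂/V₁).
P₁V₁ = (962 kPa)(13.9 L) = 13372 J.
W = 13372 × ln(5.67/13.9) = 13372 × -0.8967
W_by_gas = -11990 J; work on gas = −W_by = 11990 J.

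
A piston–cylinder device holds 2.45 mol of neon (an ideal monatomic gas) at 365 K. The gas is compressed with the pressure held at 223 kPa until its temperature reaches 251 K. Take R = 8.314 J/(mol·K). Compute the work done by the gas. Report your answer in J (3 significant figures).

Isobaric: W = P ΔV = nR ΔT.
W = (2.45)(8.314)(251 − 365) = -2322 J.

W ≈ -2320 J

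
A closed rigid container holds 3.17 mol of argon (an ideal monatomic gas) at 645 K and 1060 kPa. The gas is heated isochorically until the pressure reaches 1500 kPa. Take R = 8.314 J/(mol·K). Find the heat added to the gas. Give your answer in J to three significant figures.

Constant volume ⇒ W = 0, so Q = ΔU = nCᵥΔT with Cᵥ = 3R/2 = 12.47 J/(mol·K).
At constant V, T₂/T₁ = P₂/P₁ ⇒ ΔT = T₁(P₂/P₁ − 1) = 645·(1500/1060 − 1) = 267.7 K.
ΔU = (3.17)(12.47)(267.7) = 10584 J.

Q ≈ 10600 J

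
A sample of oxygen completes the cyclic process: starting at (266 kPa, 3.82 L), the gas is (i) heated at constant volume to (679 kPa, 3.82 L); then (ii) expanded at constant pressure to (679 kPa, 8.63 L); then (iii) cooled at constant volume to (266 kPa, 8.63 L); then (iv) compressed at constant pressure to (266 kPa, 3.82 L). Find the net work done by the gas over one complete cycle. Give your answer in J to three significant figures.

Constant-volume legs do no work.
W(ii) = (679)(8.63 − 3.82) = 3266 J; W(iv) = (266)(3.82 − 8.63) = -1279 J.
W_net = 3266 − 1279 = 1987 J (the clockwise enclosed area).

W_net ≈ 1990 J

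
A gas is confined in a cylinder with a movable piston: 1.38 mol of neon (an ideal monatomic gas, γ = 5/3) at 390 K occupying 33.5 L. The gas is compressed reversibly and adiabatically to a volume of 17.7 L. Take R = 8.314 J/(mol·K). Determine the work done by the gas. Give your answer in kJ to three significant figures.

Adiabatic: TV^(γ−1) = const with γ = 5/3.
T₂ = T₁ (V₁/V₂)^(γ−1) = 390 × (33.5/17.7)^0.667 = 390 × 1.53 = 596.7 K.
W_by = nCᵥ(T₁ − T₂) = (1.38)(12.47)(390 − 596.7) = -3558 J.

W ≈ -3.56 kJ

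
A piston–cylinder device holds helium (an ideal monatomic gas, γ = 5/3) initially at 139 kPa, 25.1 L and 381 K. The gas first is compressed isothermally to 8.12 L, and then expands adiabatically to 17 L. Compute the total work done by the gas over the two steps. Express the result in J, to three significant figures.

W_total ≈ -1900 J

Step 1 (isothermal): W = P₁V₁ ln(V₂/V₁) = (3489) ln(8.12/25.1) = -3937 J.
After step 1: P = 429.7 kPa, V = 8.12 L, T = 381 K.
Step 2 (adiabatic): W = (P₁V₁ − P₂V₂)/(γ−1) = (3489 − 2132)/0.667 = 2036 J.
W_total = -3937 + 2036 = -1902 J.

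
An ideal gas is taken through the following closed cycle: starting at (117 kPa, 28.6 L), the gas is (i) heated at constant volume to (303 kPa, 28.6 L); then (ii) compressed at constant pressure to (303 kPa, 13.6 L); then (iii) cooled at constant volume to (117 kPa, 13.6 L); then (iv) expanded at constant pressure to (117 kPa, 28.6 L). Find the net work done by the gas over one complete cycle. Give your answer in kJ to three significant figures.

W_net ≈ -2.79 kJ

Constant-volume legs do no work.
W(ii) = (303)(13.6 − 28.6) = -4545 J; W(iv) = (117)(28.6 − 13.6) = 1755 J.
W_net = -4545 + 1755 = -2790 J (the counter-clockwise enclosed area).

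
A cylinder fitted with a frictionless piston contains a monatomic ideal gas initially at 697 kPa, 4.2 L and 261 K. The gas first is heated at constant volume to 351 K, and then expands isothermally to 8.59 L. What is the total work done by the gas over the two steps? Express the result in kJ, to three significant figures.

Step 1 (isochoric): W = 0 (constant volume).
After step 1: P = 937.3 kPa (V unchanged).
Step 2 (isothermal): W = P₁V₁ ln(V₂/V₁) = (3937) ln(8.59/4.2) = 2817 J.
W_total = 0 + 2817 = 2817 J.

W_total ≈ 2.82 kJ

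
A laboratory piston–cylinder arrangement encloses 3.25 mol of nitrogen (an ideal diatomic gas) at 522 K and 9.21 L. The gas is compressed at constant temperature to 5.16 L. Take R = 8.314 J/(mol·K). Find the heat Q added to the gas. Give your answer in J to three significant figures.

Isothermal ⇒ ΔU = 0, so Q = W = nRT ln(V₂/V₁).
Q = (3.25)(8.314)(522) ln(5.16/9.21) = 14105 × -0.5794 = -8172 J.

Q ≈ -8170 J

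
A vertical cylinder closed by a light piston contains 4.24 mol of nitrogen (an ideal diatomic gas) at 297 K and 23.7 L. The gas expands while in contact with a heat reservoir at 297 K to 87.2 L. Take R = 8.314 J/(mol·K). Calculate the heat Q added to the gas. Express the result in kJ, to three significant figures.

Q ≈ 13.6 kJ

Isothermal ⇒ ΔU = 0, so Q = W = nRT ln(V₂/V₁).
Q = (4.24)(8.314)(297) ln(87.2/23.7) = 10470 × 1.303 = 13639 J.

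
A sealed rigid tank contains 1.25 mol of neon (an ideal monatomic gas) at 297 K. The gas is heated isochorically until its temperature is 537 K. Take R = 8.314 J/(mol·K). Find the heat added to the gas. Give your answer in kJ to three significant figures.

Q ≈ 3.74 kJ

Constant volume ⇒ W = 0, so Q = ΔU = nCᵥΔT with Cᵥ = 3R/2 = 12.47 J/(mol·K).
ΔU = (1.25)(12.47)(537 − 297) = 3741 J.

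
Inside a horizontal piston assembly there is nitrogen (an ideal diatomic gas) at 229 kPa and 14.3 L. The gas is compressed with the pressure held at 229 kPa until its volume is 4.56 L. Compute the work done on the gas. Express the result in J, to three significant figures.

W ≈ 2230 J

Isobaric: W = P ΔV.
W = (229 kPa)(4.56 − 14.3 L) = (229)(-9.74) = -2230 J.
Work on gas = −W_by = 2230 J.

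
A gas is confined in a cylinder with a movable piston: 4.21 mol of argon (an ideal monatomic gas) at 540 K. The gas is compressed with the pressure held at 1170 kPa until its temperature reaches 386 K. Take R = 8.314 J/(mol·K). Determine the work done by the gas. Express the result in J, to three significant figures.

Isobaric: W = P ΔV = nR ΔT.
W = (4.21)(8.314)(386 − 540) = -5390 J.

W ≈ -5390 J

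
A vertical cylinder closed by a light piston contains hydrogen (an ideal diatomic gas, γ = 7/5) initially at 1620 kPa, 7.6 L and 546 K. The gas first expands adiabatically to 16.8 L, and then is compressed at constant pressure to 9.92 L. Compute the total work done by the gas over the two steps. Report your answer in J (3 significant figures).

Step 1 (adiabatic): W = (P₁V₁ − P₂V₂)/(γ−1) = (12312 − 8965)/0.4 = 8369 J.
After step 1: P = 533.6 kPa, V = 16.8 L, T = 397.6 K.
Step 2 (isobaric): W = PΔV = (533.6 kPa)(9.92 − 16.8 L) = -3671 J.
W_total = 8369 − 3671 = 4697 J.

W_total ≈ 4700 J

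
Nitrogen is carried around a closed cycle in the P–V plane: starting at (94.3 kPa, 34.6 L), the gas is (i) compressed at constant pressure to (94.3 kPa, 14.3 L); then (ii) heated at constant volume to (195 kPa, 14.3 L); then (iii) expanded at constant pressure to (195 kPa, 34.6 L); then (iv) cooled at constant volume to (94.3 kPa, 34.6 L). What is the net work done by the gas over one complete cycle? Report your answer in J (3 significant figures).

Constant-volume legs do no work.
W(i) = (94.3)(14.3 − 34.6) = -1914 J; W(iii) = (195)(34.6 − 14.3) = 3958 J.
W_net = -1914 + 3958 = 2044 J (the clockwise enclosed area).

W_net ≈ 2040 J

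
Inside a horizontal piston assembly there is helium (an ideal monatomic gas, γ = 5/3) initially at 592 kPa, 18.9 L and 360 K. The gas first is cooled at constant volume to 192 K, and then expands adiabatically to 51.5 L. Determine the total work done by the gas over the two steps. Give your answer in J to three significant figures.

Step 1 (isochoric): W = 0 (constant volume).
After step 1: P = 315.7 kPa (V unchanged).
Step 2 (adiabatic): W = (P₁V₁ − P₂V₂)/(γ−1) = (5967 − 3059)/0.667 = 4363 J.
W_total = 0 + 4363 = 4363 J.

W_total ≈ 4360 J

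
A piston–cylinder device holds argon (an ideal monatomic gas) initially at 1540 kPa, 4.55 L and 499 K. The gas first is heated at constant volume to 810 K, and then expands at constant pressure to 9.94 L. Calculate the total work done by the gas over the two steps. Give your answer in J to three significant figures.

Step 1 (isochoric): W = 0 (constant volume).
After step 1: P = 2500 kPa (V unchanged).
Step 2 (isobaric): W = PΔV = (2500 kPa)(9.94 − 4.55 L) = 13474 J.
W_total = 0 + 13474 = 13474 J.

W_total ≈ 13500 J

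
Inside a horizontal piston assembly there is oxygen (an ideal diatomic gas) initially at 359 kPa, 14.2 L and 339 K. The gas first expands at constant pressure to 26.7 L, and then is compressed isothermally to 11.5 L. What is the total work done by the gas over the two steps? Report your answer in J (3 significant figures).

W_total ≈ -3590 J

Step 1 (isobaric): W = PΔV = (359 kPa)(26.7 − 14.2 L) = 4488 J.
After step 1: P = 359 kPa, V = 26.7 L, T = 637.4 K.
Step 2 (isothermal): W = P₁V₁ ln(V₂/V₁) = (9585) ln(11.5/26.7) = -8074 J.
W_total = 4488 − 8074 = -3586 J.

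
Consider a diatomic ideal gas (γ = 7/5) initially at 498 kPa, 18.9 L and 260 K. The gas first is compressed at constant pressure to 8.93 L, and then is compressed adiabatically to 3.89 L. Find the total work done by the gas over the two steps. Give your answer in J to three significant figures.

Step 1 (isobaric): W = PΔV = (498 kPa)(8.93 − 18.9 L) = -4965 J.
After step 1: P = 498 kPa, V = 8.93 L, T = 122.8 K.
Step 2 (adiabatic): W = (P₁V₁ − P₂V₂)/(γ−1) = (4447 − 6201)/0.4 = -4384 J.
W_total = -4965 − 4384 = -9349 J.

W_total ≈ -9350 J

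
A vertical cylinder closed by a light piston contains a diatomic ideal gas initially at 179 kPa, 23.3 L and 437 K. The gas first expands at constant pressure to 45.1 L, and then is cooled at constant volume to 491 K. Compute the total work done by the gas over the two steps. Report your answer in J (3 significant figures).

Step 1 (isobaric): W = PΔV = (179 kPa)(45.1 − 23.3 L) = 3902 J.
Step 2 (isochoric): W = 0 (constant volume).
W_total = 3902 + 0 = 3902 J.

W_total ≈ 3900 J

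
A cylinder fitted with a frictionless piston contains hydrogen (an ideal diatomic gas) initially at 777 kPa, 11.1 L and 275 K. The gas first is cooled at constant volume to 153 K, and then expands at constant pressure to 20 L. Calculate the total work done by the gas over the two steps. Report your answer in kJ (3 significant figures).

W_total ≈ 3.85 kJ

Step 1 (isochoric): W = 0 (constant volume).
After step 1: P = 432.3 kPa (V unchanged).
Step 2 (isobaric): W = PΔV = (432.3 kPa)(20 − 11.1 L) = 3847 J.
W_total = 0 + 3847 = 3847 J.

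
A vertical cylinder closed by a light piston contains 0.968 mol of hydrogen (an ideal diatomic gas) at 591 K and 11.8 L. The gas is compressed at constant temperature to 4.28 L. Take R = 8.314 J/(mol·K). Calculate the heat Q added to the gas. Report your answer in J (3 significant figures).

Q ≈ -4820 J

Isothermal ⇒ ΔU = 0, so Q = W = nRT ln(V₂/V₁).
Q = (0.968)(8.314)(591) ln(4.28/11.8) = 4756 × -1.014 = -4824 J.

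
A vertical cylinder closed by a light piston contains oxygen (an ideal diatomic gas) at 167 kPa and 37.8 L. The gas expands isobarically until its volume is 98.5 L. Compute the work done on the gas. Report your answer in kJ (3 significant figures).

W ≈ -10.1 kJ

Isobaric: W = P ΔV.
W = (167 kPa)(98.5 − 37.8 L) = (167)(60.7) = 10137 J.
Work on gas = −W_by = -10137 J.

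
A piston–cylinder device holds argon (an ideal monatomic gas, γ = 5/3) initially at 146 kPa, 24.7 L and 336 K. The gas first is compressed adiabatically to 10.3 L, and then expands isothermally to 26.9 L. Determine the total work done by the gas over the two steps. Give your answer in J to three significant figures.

Step 1 (adiabatic): W = (P₁V₁ − P₂V₂)/(γ−1) = (3606 − 6461)/0.667 = -4282 J.
After step 1: P = 627.3 kPa, V = 10.3 L, T = 602 K.
Step 2 (isothermal): W = P₁V₁ ln(V₂/V₁) = (6461) ln(26.9/10.3) = 6202 J.
W_total = -4282 + 6202 = 1920 J.

W_total ≈ 1920 J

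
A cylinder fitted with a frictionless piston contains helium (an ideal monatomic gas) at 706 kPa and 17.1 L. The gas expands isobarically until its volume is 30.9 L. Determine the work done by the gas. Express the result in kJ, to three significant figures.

Isobaric: W = P ΔV.
W = (706 kPa)(30.9 − 17.1 L) = (706)(13.8) = 9743 J.

W ≈ 9.74 kJ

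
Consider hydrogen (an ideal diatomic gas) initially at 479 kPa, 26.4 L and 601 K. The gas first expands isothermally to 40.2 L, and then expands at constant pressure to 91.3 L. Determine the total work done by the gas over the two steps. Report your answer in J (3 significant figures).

Step 1 (isothermal): W = P₁V₁ ln(V₂/V₁) = (12646) ln(40.2/26.4) = 5318 J.
After step 1: P = 314.6 kPa, V = 40.2 L, T = 601 K.
Step 2 (isobaric): W = PΔV = (314.6 kPa)(91.3 − 40.2 L) = 16074 J.
W_total = 5318 + 16074 = 21392 J.

W_total ≈ 21400 J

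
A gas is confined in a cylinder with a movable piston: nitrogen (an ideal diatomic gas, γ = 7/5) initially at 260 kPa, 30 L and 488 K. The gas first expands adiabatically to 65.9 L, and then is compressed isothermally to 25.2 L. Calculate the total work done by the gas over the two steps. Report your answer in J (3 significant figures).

W_total ≈ -207 J

Step 1 (adiabatic): W = (P₁V₁ − P₂V₂)/(γ−1) = (7800 − 5694)/0.4 = 5266 J.
After step 1: P = 86.4 kPa, V = 65.9 L, T = 356.2 K.
Step 2 (isothermal): W = P₁V₁ ln(V₂/V₁) = (5694) ln(25.2/65.9) = -5473 J.
W_total = 5266 − 5473 = -207.3 J.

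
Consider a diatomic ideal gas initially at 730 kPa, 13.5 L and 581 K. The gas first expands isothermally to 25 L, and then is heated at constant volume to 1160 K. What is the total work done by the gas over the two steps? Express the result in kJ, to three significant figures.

W_total ≈ 6.07 kJ

Step 1 (isothermal): W = P₁V₁ ln(V₂/V₁) = (9855) ln(25/13.5) = 6073 J.
Step 2 (isochoric): W = 0 (constant volume).
W_total = 6073 + 0 = 6073 J.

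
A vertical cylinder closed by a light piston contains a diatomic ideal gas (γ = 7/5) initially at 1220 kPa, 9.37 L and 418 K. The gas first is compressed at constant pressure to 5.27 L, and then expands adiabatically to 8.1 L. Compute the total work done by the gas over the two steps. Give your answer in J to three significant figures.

Step 1 (isobaric): W = PΔV = (1220 kPa)(5.27 − 9.37 L) = -5002 J.
After step 1: P = 1220 kPa, V = 5.27 L, T = 235.1 K.
Step 2 (adiabatic): W = (P₁V₁ − P₂V₂)/(γ−1) = (6429 − 5414)/0.4 = 2539 J.
W_total = -5002 + 2539 = -2463 J.

W_total ≈ -2460 J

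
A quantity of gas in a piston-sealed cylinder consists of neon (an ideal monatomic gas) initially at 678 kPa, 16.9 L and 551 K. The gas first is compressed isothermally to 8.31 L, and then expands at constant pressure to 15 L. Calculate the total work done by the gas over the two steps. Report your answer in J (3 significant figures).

W_total ≈ 1090 J

Step 1 (isothermal): W = P₁V₁ ln(V₂/V₁) = (11458) ln(8.31/16.9) = -8134 J.
After step 1: P = 1379 kPa, V = 8.31 L, T = 551 K.
Step 2 (isobaric): W = PΔV = (1379 kPa)(15 − 8.31 L) = 9224 J.
W_total = -8134 + 9224 = 1091 J.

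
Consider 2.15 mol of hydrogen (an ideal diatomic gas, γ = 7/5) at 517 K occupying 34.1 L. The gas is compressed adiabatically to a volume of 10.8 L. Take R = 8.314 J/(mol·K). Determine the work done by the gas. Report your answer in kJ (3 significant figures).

Adiabatic: TV^(γ−1) = const with γ = 7/5.
T₂ = T₁ (V₁/V₂)^(γ−1) = 517 × (34.1/10.8)^0.4 = 517 × 1.584 = 818.9 K.
W_by = nCᵥ(T₁ − T₂) = (2.15)(20.79)(517 − 818.9) = -13491 J.

W ≈ -13.5 kJ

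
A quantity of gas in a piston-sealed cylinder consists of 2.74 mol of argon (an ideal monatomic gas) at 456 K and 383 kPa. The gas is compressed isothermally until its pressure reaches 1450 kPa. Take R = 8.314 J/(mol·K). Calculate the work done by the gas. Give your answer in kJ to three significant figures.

W ≈ -13.8 kJ

Isothermal process: W = nRT ln(V₂/V₁) = nRT ln(P₁/P₂).
W = (2.74)(8.314)(456) × ln(383/1450)
  = 10388 × ln(0.2641) = 10388 × -1.331
W_by_gas = -13829 J.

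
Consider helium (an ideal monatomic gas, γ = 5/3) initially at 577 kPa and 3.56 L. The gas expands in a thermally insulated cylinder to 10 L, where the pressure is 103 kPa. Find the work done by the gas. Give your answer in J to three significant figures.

Adiabatic: W = (P₁V₁ − P₂V₂)/(γ − 1) with γ = 5/3.
P₁V₁ = 2054 J, P₂V₂ = 1030 J.
W = (2054 − 1030) / 0.6667 = 1536 J.

W ≈ 1540 J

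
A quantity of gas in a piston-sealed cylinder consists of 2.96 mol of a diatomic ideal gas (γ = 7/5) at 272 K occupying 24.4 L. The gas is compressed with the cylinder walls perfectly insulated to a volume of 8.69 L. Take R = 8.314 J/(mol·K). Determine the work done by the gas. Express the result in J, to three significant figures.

Adiabatic: TV^(γ−1) = const with γ = 7/5.
T₂ = T₁ (V₁/V₂)^(γ−1) = 272 × (24.4/8.69)^0.4 = 272 × 1.511 = 411.1 K.
W_by = nCᵥ(T₁ − T₂) = (2.96)(20.79)(272 − 411.1) = -8556 J.

W ≈ -8560 J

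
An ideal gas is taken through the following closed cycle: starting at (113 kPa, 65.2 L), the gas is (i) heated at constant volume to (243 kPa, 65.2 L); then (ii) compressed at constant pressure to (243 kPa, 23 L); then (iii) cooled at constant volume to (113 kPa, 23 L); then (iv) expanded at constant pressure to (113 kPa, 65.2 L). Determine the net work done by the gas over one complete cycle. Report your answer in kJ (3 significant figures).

W_net ≈ -5.49 kJ

Constant-volume legs do no work.
W(ii) = (243)(23 − 65.2) = -10255 J; W(iv) = (113)(65.2 − 23) = 4769 J.
W_net = -10255 + 4769 = -5486 J (the counter-clockwise enclosed area).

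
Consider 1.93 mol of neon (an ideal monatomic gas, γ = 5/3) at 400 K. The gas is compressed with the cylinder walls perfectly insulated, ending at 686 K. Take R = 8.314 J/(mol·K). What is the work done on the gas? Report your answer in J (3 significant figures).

W ≈ 6880 J

Adiabatic ⇒ Q = 0, so W_by = −ΔU = nCᵥ(T₁ − T₂).
Cᵥ = 3R/2 = 12.47 J/(mol·K).
W = (1.93)(12.47)(400 − 686) = -6884 J.
Work on gas = −W_by = 6884 J.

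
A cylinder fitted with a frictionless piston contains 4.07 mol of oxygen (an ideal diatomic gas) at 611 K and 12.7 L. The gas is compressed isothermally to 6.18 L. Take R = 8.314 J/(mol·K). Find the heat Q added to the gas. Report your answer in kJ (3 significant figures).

Q ≈ -14.9 kJ

Isothermal ⇒ ΔU = 0, so Q = W = nRT ln(V₂/V₁).
Q = (4.07)(8.314)(611) ln(6.18/12.7) = 20675 × -0.7203 = -14892 J.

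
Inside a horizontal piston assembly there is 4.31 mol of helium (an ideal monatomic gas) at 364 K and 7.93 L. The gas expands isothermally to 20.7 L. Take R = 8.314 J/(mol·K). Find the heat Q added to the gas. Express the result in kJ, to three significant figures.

Q ≈ 12.5 kJ

Isothermal ⇒ ΔU = 0, so Q = W = nRT ln(V₂/V₁).
Q = (4.31)(8.314)(364) ln(20.7/7.93) = 13043 × 0.9595 = 12515 J.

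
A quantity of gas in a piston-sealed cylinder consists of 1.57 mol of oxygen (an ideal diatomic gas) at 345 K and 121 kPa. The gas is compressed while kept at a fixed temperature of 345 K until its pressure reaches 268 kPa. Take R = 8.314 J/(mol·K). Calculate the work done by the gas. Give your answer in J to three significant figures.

W ≈ -3580 J

Isothermal process: W = nRT ln(V₂/V₁) = nRT ln(P₁/P₂).
W = (1.57)(8.314)(345) × ln(121/268)
  = 4503 × ln(0.4515) = 4503 × -0.7952
W_by_gas = -3581 J.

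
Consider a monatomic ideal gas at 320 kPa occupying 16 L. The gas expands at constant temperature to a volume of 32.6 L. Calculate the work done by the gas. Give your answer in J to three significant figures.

Isothermal: W = nRT ln(V₂/V₁) = P₁V₁ ln(V₂/V₁).
P₁V₁ = (320 kPa)(16 L) = 5120 J.
W = 5120 × ln(32.6/16) = 5120 × 0.7117
W_by_gas = 3644 J.

W ≈ 3640 J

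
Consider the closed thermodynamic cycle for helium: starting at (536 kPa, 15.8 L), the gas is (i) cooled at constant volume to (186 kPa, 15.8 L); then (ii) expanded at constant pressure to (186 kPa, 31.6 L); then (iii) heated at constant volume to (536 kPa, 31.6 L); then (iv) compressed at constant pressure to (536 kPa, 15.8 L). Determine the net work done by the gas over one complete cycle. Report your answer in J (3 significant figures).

W_net ≈ -5530 J

Constant-volume legs do no work.
W(ii) = (186)(31.6 − 15.8) = 2939 J; W(iv) = (536)(15.8 − 31.6) = -8469 J.
W_net = 2939 − 8469 = -5530 J (the counter-clockwise enclosed area).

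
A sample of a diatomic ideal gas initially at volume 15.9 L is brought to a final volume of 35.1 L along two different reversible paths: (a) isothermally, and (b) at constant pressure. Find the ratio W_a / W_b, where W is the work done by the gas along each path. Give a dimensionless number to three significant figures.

W_a / W_b ≈ 0.656

Path (a) isothermal: W = P₁V₁ ln(V₂/V₁) → W_a/(P₁V₁) = 0.7919.
Path (b) isobaric: W = P₁(V₂ − V₁) → W_b/(P₁V₁) = 1.208.
W_a / W_b = 0.7919 / 1.208 = 0.6558.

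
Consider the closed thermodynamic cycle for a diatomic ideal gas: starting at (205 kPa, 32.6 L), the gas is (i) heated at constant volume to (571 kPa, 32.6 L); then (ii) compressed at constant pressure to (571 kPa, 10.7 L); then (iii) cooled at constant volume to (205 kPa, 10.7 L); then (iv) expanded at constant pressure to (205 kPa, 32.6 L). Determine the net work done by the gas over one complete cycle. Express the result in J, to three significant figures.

Constant-volume legs do no work.
W(ii) = (571)(10.7 − 32.6) = -12505 J; W(iv) = (205)(32.6 − 10.7) = 4490 J.
W_net = -12505 + 4490 = -8015 J (the counter-clockwise enclosed area).

W_net ≈ -8020 J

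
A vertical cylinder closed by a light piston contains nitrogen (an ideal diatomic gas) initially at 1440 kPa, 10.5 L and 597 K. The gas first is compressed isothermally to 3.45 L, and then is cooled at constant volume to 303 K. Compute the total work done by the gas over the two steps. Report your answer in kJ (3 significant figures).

Step 1 (isothermal): W = P₁V₁ ln(V₂/V₁) = (15120) ln(3.45/10.5) = -16829 J.
Step 2 (isochoric): W = 0 (constant volume).
W_total = -16829 + 0 = -16829 J.

W_total ≈ -16.8 kJ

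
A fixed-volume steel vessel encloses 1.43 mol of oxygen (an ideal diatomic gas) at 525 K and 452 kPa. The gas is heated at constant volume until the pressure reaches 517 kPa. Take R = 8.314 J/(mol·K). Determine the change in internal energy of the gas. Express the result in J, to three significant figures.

Constant volume ⇒ W = 0, so Q = ΔU = nCᵥΔT with Cᵥ = 5R/2 = 20.79 J/(mol·K).
At constant V, T₂/T₁ = P₂/P₁ ⇒ ΔT = T₁(P₂/P₁ − 1) = 525·(517/452 − 1) = 75.5 K.
ΔU = (1.43)(20.79)(75.5) = 2244 J.

ΔU ≈ 2240 J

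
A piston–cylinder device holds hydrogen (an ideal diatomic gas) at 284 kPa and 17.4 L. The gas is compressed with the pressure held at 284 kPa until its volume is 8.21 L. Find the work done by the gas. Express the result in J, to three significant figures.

W ≈ -2610 J

Isobaric: W = P ΔV.
W = (284 kPa)(8.21 − 17.4 L) = (284)(-9.19) = -2610 J.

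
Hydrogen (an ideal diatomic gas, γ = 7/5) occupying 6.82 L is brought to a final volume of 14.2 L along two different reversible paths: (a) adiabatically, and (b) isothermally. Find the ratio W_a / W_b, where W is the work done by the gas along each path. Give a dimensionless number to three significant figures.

Path (a) adiabatic: W = P₁V₁(1 − (V₁/V₂)^(γ−1))/(γ−1) → W_a/(P₁V₁) = 0.6356.
Path (b) isothermal: W = P₁V₁ ln(V₂/V₁) → W_b/(P₁V₁) = 0.7334.
W_a / W_b = 0.6356 / 0.7334 = 0.8667.

W_a / W_b ≈ 0.867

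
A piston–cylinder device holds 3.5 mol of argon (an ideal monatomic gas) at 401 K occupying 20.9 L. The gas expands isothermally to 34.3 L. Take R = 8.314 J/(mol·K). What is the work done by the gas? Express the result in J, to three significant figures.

Isothermal: W = nRT ln(V₂/V₁).
W = (3.5)(8.314)(401) × ln(34.3/20.9)
  = 11669 × 0.4954
W_by_gas = 5781 J.

W ≈ 5780 J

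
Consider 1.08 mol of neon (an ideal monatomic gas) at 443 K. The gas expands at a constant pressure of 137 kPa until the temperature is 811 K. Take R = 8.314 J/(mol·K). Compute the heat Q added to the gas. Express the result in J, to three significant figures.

Q ≈ 8260 J

Isobaric: W = nRΔT = (1.08)(8.314)(368) = 3304 J.
ΔU = nCᵥΔT with Cᵥ = 3R/2: ΔU = (1.08)(12.47)(368) = 4956 J.
Q = ΔU + W = 4956 + 3304 = 8261 J.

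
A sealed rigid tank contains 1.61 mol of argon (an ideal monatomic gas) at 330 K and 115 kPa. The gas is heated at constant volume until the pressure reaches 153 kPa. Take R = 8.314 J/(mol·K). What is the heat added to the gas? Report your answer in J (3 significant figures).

Q ≈ 2190 J

Constant volume ⇒ W = 0, so Q = ΔU = nCᵥΔT with Cᵥ = 3R/2 = 12.47 J/(mol·K).
At constant V, T₂/T₁ = P₂/P₁ ⇒ ΔT = T₁(P₂/P₁ − 1) = 330·(153/115 − 1) = 109 K.
ΔU = (1.61)(12.47)(109) = 2189 J.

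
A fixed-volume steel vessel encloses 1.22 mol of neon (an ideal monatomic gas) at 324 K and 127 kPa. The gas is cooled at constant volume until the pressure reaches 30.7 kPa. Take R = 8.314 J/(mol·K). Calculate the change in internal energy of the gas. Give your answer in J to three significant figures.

Constant volume ⇒ W = 0, so Q = ΔU = nCᵥΔT with Cᵥ = 3R/2 = 12.47 J/(mol·K).
At constant V, T₂/T₁ = P₂/P₁ ⇒ ΔT = T₁(P₂/P₁ − 1) = 324·(30.7/127 − 1) = -245.7 K.
ΔU = (1.22)(12.47)(-245.7) = -3738 J.

ΔU ≈ -3740 J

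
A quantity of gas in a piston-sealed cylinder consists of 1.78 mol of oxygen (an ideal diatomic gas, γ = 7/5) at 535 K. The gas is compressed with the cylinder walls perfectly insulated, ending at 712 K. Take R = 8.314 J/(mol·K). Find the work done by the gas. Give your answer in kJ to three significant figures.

W ≈ -6.55 kJ

Adiabatic ⇒ Q = 0, so W_by = −ΔU = nCᵥ(T₁ − T₂).
Cᵥ = 5R/2 = 20.79 J/(mol·K).
W = (1.78)(20.79)(535 − 712) = -6549 J.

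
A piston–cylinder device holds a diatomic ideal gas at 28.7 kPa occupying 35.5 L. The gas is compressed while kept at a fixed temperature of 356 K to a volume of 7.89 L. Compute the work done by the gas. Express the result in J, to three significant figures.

Isothermal: W = nRT ln(V₂/V₁) = P₁V₁ ln(V₂/V₁).
P₁V₁ = (28.7 kPa)(35.5 L) = 1019 J.
W = 1019 × ln(7.89/35.5) = 1019 × -1.504
W_by_gas = -1532 J.

W ≈ -1530 J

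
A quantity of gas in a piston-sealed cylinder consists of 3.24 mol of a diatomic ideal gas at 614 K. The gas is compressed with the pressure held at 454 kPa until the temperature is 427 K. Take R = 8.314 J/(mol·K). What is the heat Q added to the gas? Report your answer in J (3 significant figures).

Isobaric: W = nRΔT = (3.24)(8.314)(-187) = -5037 J.
ΔU = nCᵥΔT with Cᵥ = 5R/2: ΔU = (3.24)(20.79)(-187) = -12593 J.
Q = ΔU + W = -12593 − 5037 = -17631 J.

Q ≈ -17600 J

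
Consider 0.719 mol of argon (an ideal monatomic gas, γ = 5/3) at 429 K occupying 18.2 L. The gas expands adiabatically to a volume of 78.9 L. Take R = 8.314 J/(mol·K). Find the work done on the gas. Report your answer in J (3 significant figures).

W ≈ -2400 J

Adiabatic: TV^(γ−1) = const with γ = 5/3.
T₂ = T₁ (V₁/V₂)^(γ−1) = 429 × (18.2/78.9)^0.667 = 429 × 0.3761 = 161.4 K.
W_by = nCᵥ(T₁ − T₂) = (0.719)(12.47)(429 − 161.4) = 2400 J.
Work on gas = −W_by = -2400 J.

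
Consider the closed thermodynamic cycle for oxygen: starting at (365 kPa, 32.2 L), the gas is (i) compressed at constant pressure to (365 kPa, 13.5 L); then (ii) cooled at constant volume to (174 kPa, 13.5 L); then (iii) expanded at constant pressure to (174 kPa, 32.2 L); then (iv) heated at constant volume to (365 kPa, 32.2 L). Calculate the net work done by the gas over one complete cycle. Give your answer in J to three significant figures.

Constant-volume legs do no work.
W(i) = (365)(13.5 − 32.2) = -6826 J; W(iii) = (174)(32.2 − 13.5) = 3254 J.
W_net = -6826 + 3254 = -3572 J (the counter-clockwise enclosed area).

W_net ≈ -3570 J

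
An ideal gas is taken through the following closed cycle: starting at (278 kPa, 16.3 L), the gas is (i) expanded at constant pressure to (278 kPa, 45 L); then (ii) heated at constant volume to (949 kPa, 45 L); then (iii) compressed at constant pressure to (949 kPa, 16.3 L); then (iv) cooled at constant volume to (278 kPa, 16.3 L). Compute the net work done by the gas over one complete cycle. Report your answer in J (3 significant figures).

Constant-volume legs do no work.
W(i) = (278)(45 − 16.3) = 7979 J; W(iii) = (949)(16.3 − 45) = -27236 J.
W_net = 7979 − 27236 = -19258 J (the counter-clockwise enclosed area).

W_net ≈ -19300 J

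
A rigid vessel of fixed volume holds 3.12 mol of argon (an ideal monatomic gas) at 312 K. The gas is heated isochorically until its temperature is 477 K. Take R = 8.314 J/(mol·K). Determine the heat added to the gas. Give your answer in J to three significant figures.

Q ≈ 6420 J

Constant volume ⇒ W = 0, so Q = ΔU = nCᵥΔT with Cᵥ = 3R/2 = 12.47 J/(mol·K).
ΔU = (3.12)(12.47)(477 − 312) = 6420 J.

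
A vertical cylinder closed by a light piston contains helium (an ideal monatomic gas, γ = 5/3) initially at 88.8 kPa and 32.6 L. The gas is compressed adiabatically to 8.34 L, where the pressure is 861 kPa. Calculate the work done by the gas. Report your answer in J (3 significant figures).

W ≈ -6430 J

Adiabatic: W = (P₁V₁ − P₂V₂)/(γ − 1) with γ = 5/3.
P₁V₁ = 2895 J, P₂V₂ = 7181 J.
W = (2895 − 7181) / 0.6667 = -6429 J.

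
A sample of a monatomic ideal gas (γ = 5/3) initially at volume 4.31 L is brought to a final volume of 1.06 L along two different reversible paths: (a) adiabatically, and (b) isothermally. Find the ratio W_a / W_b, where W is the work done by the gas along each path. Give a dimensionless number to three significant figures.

Path (a) adiabatic: W = P₁V₁(1 − (V₁/V₂)^(γ−1))/(γ−1) → W_a/(P₁V₁) = -2.321.
Path (b) isothermal: W = P₁V₁ ln(V₂/V₁) → W_b/(P₁V₁) = -1.403.
W_a / W_b = -2.321 / -1.403 = 1.655.

W_a / W_b ≈ 1.65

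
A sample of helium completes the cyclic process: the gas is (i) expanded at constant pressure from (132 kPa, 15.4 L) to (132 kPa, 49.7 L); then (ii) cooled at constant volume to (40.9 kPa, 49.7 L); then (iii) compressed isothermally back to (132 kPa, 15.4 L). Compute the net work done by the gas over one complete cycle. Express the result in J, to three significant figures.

W_net ≈ 2150 J

Leg (i): W = PΔV = (132)(49.7 − 15.4) = 4528 J.
Leg (ii): W = 0.
Leg (iii): W = PᵢVᵢ ln(V_f/Vᵢ) = (2033) ln(15.4/49.7) = -2382 J.
W_net = 4528 − 2382 = 2146 J.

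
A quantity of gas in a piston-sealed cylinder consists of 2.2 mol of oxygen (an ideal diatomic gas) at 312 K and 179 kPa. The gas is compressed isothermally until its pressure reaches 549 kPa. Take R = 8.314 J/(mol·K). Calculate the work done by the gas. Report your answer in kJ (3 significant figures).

Isothermal process: W = nRT ln(V₂/V₁) = nRT ln(P₁/P₂).
W = (2.2)(8.314)(312) × ln(179/549)
  = 5707 × ln(0.326) = 5707 × -1.121
W_by_gas = -6396 J.

W ≈ -6.40 kJ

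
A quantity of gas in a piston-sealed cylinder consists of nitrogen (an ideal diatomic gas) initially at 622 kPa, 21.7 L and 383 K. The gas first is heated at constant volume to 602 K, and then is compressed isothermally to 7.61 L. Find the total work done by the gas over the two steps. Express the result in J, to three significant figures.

Step 1 (isochoric): W = 0 (constant volume).
After step 1: P = 977.7 kPa (V unchanged).
Step 2 (isothermal): W = P₁V₁ ln(V₂/V₁) = (21215) ln(7.61/21.7) = -22230 J.
W_total = 0 − 22230 = -22230 J.

W_total ≈ -22200 J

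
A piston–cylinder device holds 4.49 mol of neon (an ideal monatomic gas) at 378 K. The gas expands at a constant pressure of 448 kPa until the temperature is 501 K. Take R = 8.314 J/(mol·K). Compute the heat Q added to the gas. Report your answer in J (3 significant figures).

Q ≈ 11500 J

Isobaric: W = nRΔT = (4.49)(8.314)(123) = 4592 J.
ΔU = nCᵥΔT with Cᵥ = 3R/2: ΔU = (4.49)(12.47)(123) = 6887 J.
Q = ΔU + W = 6887 + 4592 = 11479 J.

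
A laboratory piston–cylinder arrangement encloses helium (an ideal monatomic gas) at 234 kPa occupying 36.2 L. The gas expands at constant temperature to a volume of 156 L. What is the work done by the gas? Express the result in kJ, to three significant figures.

Isothermal: W = nRT ln(V₂/V₁) = P₁V₁ ln(V₂/V₁).
P₁V₁ = (234 kPa)(36.2 L) = 8471 J.
W = 8471 × ln(156/36.2) = 8471 × 1.461
W_by_gas = 12374 J.

W ≈ 12.4 kJ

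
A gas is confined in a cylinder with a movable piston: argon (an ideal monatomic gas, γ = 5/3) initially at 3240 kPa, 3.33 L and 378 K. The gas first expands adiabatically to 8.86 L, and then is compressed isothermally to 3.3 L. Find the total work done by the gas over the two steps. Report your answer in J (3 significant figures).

Step 1 (adiabatic): W = (P₁V₁ − P₂V₂)/(γ−1) = (10789 − 5619)/0.667 = 7755 J.
After step 1: P = 634.2 kPa, V = 8.86 L, T = 196.9 K.
Step 2 (isothermal): W = P₁V₁ ln(V₂/V₁) = (5619) ln(3.3/8.86) = -5550 J.
W_total = 7755 − 5550 = 2206 J.

W_total ≈ 2210 J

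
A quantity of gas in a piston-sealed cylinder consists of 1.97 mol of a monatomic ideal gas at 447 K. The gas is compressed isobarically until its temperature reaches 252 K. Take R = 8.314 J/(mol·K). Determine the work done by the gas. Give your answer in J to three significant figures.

Isobaric: W = P ΔV = nR ΔT.
W = (1.97)(8.314)(252 − 447) = -3194 J.

W ≈ -3190 J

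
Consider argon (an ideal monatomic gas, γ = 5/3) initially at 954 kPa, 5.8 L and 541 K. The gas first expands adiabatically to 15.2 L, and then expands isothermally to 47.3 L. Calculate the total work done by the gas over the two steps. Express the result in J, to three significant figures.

Step 1 (adiabatic): W = (P₁V₁ − P₂V₂)/(γ−1) = (5533 − 2911)/0.667 = 3933 J.
After step 1: P = 191.5 kPa, V = 15.2 L, T = 284.6 K.
Step 2 (isothermal): W = P₁V₁ ln(V₂/V₁) = (2911) ln(47.3/15.2) = 3305 J.
W_total = 3933 + 3305 = 7238 J.

W_total ≈ 7240 J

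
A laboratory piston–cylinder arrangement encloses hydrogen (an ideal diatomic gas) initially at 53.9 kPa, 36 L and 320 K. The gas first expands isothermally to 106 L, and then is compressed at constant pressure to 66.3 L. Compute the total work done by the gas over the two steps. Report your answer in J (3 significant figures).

W_total ≈ 1370 J

Step 1 (isothermal): W = P₁V₁ ln(V₂/V₁) = (1940) ln(106/36) = 2095 J.
After step 1: P = 18.31 kPa, V = 106 L, T = 320 K.
Step 2 (isobaric): W = PΔV = (18.31 kPa)(66.3 − 106 L) = -726.7 J.
W_total = 2095 − 726.7 = 1369 J.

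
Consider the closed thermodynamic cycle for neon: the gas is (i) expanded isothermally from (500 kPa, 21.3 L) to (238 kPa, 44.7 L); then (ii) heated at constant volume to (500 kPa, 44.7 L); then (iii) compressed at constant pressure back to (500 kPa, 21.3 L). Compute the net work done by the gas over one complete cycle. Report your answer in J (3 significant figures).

Leg (i): W = PᵢVᵢ ln(V_f/Vᵢ) = (10650) ln(44.7/21.3) = 7894 J.
Leg (ii): W = 0.
Leg (iii): W = PΔV = (500)(21.3 − 44.7) = -11700 J.
W_net = 7894 − 11700 = -3806 J.

W_net ≈ -3810 J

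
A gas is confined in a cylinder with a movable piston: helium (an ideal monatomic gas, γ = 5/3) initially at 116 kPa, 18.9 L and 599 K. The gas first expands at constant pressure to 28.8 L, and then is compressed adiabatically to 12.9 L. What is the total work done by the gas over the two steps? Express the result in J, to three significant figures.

W_total ≈ -2400 J

Step 1 (isobaric): W = PΔV = (116 kPa)(28.8 − 18.9 L) = 1148 J.
After step 1: P = 116 kPa, V = 28.8 L, T = 912.8 K.
Step 2 (adiabatic): W = (P₁V₁ − P₂V₂)/(γ−1) = (3341 − 5707)/0.667 = -3549 J.
W_total = 1148 − 3549 = -2400 J.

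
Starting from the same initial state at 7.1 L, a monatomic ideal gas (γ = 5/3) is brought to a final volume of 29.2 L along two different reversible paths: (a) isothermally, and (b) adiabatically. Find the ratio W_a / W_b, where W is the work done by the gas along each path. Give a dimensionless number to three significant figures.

W_a / W_b ≈ 1.54

Path (a) isothermal: W = P₁V₁ ln(V₂/V₁) → W_a/(P₁V₁) = 1.414.
Path (b) adiabatic: W = P₁V₁(1 − (V₁/V₂)^(γ−1))/(γ−1) → W_b/(P₁V₁) = 0.9156.
W_a / W_b = 1.414 / 0.9156 = 1.544.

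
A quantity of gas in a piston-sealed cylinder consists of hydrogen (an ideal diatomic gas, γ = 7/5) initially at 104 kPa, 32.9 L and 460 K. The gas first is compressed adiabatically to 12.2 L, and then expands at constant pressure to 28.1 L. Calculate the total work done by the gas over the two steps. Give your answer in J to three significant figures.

Step 1 (adiabatic): W = (P₁V₁ − P₂V₂)/(γ−1) = (3422 − 5088)/0.4 = -4166 J.
After step 1: P = 417.1 kPa, V = 12.2 L, T = 684.1 K.
Step 2 (isobaric): W = PΔV = (417.1 kPa)(28.1 − 12.2 L) = 6631 J.
W_total = -4166 + 6631 = 2465 J.

W_total ≈ 2460 J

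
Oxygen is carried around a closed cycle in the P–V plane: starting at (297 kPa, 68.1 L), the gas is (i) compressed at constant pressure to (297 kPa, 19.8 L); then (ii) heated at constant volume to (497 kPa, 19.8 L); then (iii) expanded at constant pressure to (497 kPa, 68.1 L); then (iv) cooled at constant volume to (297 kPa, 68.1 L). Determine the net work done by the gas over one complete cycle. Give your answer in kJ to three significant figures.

Constant-volume legs do no work.
W(i) = (297)(19.8 − 68.1) = -14345 J; W(iii) = (497)(68.1 − 19.8) = 24005 J.
W_net = -14345 + 24005 = 9660 J (the clockwise enclosed area).

W_net ≈ 9.66 kJ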